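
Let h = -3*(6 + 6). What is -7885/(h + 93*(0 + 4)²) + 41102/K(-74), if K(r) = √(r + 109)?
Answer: -7885/1452 + 41102*√35/35 ≈ 6942.1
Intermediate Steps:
h = -36 (h = -3*12 = -36)
K(r) = √(109 + r)
-7885/(h + 93*(0 + 4)²) + 41102/K(-74) = -7885/(-36 + 93*(0 + 4)²) + 41102/(√(109 - 74)) = -7885/(-36 + 93*4²) + 41102/(√35) = -7885/(-36 + 93*16) + 41102*(√35/35) = -7885/(-36 + 1488) + 41102*√35/35 = -7885/1452 + 41102*√35/35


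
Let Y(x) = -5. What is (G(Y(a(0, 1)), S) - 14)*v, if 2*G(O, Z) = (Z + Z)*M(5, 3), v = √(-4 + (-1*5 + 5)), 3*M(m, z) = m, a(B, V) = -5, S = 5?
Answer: -34*I/3 ≈ -11.333*I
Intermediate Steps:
M(m, z) = m/3
v = 2*I (v = √(-4 + (-5 + 5)) = √(-4 + 0) = √(-4) = 2*I ≈ 2.0*I)
G(O, Z) = 5*Z/3 (G(O, Z) = ((Z + Z)*((⅓)*5))/2 = ((2*Z)*(5/3))/2 = (10*Z/3)/2 = 5*Z/3)
(G(Y(a(0, 1)), S) - 14)*v = ((5/3)*5 - 14)*(2*I) = (25/3 - 14)*(2*I) = -34*I/3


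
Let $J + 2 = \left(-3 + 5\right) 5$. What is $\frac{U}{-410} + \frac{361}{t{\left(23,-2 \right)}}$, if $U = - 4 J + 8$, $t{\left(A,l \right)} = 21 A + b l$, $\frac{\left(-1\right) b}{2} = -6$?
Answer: $\frac{79513}{94095} \approx 0.84503$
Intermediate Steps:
$b = 12$ ($b = \left(-2\right) \left(-6\right) = 12$)
$J = 8$ ($J = -2 + \left(-3 + 5\right) 5 = -2 + 2 \cdot 5 = -2 + 10 = 8$)
$t{\left(A,l \right)} = 12 l + 21 A$ ($t{\left(A,l \right)} = 21 A + 12 l = 12 l + 21 A$)
$U = -24$ ($U = \left(-4\right) 8 + 8 = -32 + 8 = -24$)
$\frac{U}{-410} + \frac{361}{t{\left(23,-2 \right)}} = - \frac{24}{-410} + \frac{361}{12 \left(-2\right) + 21 \cdot 23} = \left(-24\right) \left(- \frac{1}{410}\right) + \frac{361}{-24 + 483} = \frac{12}{205} + \frac{361}{459} = \frac{79513}{94095}$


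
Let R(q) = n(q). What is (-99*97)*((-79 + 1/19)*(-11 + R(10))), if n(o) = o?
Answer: -14404500/19 ≈ -7.5813e+5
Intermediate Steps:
R(q) = q
(-99*97)*((-79 + 1/19)*(-11 + R(10))) = (-99*97)*((-79 + 1/19)*(-11 + 10)) = -9603*(-79 + 1/19)*(-1) = -(-14404500)*(-1)/19 = -9603*1500/19 = -14404500/19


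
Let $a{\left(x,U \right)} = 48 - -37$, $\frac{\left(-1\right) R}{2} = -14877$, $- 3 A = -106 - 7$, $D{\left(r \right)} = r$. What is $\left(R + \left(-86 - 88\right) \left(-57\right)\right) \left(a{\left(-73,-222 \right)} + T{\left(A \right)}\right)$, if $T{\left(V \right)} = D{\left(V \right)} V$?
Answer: $59657872$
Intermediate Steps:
$A = \frac{113}{3}$ ($A = - \frac{-106 - 7}{3} = \left(- \frac{1}{3}\right) \left(-113\right) = \frac{113}{3} \approx 37.667$)
$R = 29754$ ($R = \left(-2\right) \left(-14877\right) = 29754$)
$a{\left(x,U \right)} = 85$ ($a{\left(x,U \right)} = 48 + 37 = 85$)
$T{\left(V \right)} = V^{2}$ ($T{\left(V \right)} = V V = V^{2}$)
$\left(R + \left(-86 - 88\right) \left(-57\right)\right) \left(a{\left(-73,-222 \right)} + T{\left(A \right)}\right) = \left(29754 + \left(-86 - 88\right) \left(-57\right)\right) \left(85 + \left(\frac{113}{3}\right)^{2}\right) = \left(29754 - -9918\right) \left(85 + \frac{12769}{9}\right) = \left(29754 + 9918\right) \frac{13534}{9} = 39672 \cdot \frac{13534}{9} = 59657872$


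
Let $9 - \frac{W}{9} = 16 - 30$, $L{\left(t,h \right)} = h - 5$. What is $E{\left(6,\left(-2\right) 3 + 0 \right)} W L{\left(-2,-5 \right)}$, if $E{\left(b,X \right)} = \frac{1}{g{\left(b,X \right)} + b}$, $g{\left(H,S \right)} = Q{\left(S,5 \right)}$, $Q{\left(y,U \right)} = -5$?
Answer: $-2070$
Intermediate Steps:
$L{\left(t,h \right)} = -5 + h$
$g{\left(H,S \right)} = -5$
$E{\left(b,X \right)} = \frac{1}{-5 + b}$
$W = 207$ ($W = 81 - 9 \left(16 - 30\right) = 81 - -126 = 81 + 126 = 207$)
$E{\left(6,\left(-2\right) 3 + 0 \right)} W L{\left(-2,-5 \right)} = \frac{1}{-5 + 6} \cdot 207 \left(-5 - 5\right) = 1^{-1} \cdot 207 \left(-10\right) = 1 \cdot 207 \left(-10\right) = 207 \left(-10\right) = -2070$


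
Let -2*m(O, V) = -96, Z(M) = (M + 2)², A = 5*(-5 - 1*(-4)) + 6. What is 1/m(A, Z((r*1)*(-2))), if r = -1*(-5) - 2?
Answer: 1/48 ≈ 0.020833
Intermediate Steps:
r = 3 (r = 5 - 2 = 3)
A = 1 (A = 5*(-5 + 4) + 6 = 5*(-1) + 6 = -5 + 6 = 1)
Z(M) = (2 + M)²
m(O, V) = 48 (m(O, V) = -½*(-96) = 48)
1/m(A, Z((r*1)*(-2))) = 1/48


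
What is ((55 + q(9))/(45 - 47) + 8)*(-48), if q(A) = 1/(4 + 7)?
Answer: 10320/11 ≈ 938.18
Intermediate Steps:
q(A) = 1/11
((55 + q(9))/(45 - 47) + 8)*(-48) = ((55 + 1/11)/(45 - 47) + 8)*(-48) = ((606/11)/(-2) + 8)*(-48) = ((606/11)*(-1/2) + 8)*(-48) = (-303/11 + 8)*(-48) = -215/11*(-48) = 10320/11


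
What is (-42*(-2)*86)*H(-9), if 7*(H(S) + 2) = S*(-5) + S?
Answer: 22704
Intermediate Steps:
H(S) = -2 - 4*S/7 (H(S) = -2 + (S*(-5) + S)/7 = -2 + (-5*S + S)/7 = -2 + (-4*S)/7 = -2 - 4*S/7)
(-42*(-2)*86)*H(-9) = (-42*(-2)*86)*(-2 - 4/7*(-9)) = (84*86)*(-2 + 36/7) = 7224*(22/7) = 22704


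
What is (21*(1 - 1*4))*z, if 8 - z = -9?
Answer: -1071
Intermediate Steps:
z = 17 (z = 8 - 1*(-9) = 8 + 9 = 17)
(21*(1 - 1*4))*z = (21*(1 - 1*4))*17 = (21*(1 - 4))*17 = (21*(-3))*17 = -63*17 = -1071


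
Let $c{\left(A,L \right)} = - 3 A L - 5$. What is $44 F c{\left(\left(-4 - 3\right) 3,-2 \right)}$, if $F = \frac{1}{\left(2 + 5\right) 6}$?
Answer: $- \frac{2882}{21} \approx -137.24$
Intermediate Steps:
$F = \frac{1}{42}$ ($F = \frac{1}{7 \cdot 6} = \frac{1}{42} \approx 0.02381$)
$c{\left(A,L \right)} = -5 - 3 A L$ ($c{\left(A,L \right)} = - 3 A L - 5 = -5 - 3 A L$)
$44 F c{\left(\left(-4 - 3\right) 3,-2 \right)} = 44 \cdot \frac{1}{42} \left(-5 - 3 \left(-4 - 3\right) 3 \left(-2\right)\right) = \frac{22 \left(-5 - 3 \left(\left(-7\right) 3\right) \left(-2\right)\right)}{21} = \frac{22 \left(-5 - \left(-63\right) \left(-2\right)\right)}{21} = \frac{22 \left(-5 - 126\right)}{21} = \frac{22}{21} \left(-131\right) = - \frac{2882}{21}$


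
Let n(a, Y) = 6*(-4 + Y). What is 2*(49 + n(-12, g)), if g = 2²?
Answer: 98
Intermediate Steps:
g = 4
n(a, Y) = -24 + 6*Y
2*(49 + n(-12, g)) = 2*(49 + (-24 + 6*4)) = 2*(49 + (-24 + 24)) = 2*(49 + 0) = 2*49 = 98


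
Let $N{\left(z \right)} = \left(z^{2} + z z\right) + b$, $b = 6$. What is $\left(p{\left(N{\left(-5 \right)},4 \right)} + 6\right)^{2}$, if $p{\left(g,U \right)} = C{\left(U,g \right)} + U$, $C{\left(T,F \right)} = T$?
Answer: $196$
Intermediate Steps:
$N{\left(z \right)} = 6 + 2 z^{2}$ ($N{\left(z \right)} = \left(z^{2} + z z\right) + 6 = \left(z^{2} + z^{2}\right) + 6 = 2 z^{2} + 6 = 6 + 2 z^{2}$)
$p{\left(g,U \right)} = 2 U$ ($p{\left(g,U \right)} = U + U = 2 U$)
$\left(p{\left(N{\left(-5 \right)},4 \right)} + 6\right)^{2} = \left(2 \cdot 4 + 6\right)^{2} = \left(8 + 6\right)^{2} = 14^{2} = 196$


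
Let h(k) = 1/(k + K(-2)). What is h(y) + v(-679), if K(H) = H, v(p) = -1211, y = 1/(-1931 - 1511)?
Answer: -8341177/6885 ≈ -1211.5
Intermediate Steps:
y = -1/3442 (y = 1/(-3442) = -1/3442 ≈ -0.00029053)
h(k) = 1/(-2 + k) (h(k) = 1/(k - 2) = 1/(-2 + k))
h(y) + v(-679) = 1/(-2 - 1/3442) - 1211 = 1/(-6885/3442) - 1211 = -3442/6885 - 1211 = -8341177/6885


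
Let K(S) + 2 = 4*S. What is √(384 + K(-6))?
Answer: √358 ≈ 18.921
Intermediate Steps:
K(S) = -2 + 4*S
√(384 + K(-6)) = √(384 + (-2 + 4*(-6))) = √(384 + (-2 - 24)) = √(384 - 26) = √358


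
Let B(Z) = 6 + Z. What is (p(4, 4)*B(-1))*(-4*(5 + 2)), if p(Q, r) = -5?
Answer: 700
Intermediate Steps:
(p(4, 4)*B(-1))*(-4*(5 + 2)) = (-5*(6 - 1))*(-4*(5 + 2)) = (-5*5)*(-4*7) = -25*(-28) = 700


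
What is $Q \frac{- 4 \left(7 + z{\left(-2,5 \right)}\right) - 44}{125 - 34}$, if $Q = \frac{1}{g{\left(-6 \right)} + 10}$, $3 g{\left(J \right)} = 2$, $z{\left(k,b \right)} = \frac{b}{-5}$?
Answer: $- \frac{51}{728} \approx -0.070055$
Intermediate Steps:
$z{\left(k,b \right)} = - \frac{b}{5}$ ($z{\left(k,b \right)} = b \left(- \frac{1}{5}\right) = - \frac{b}{5}$)
$g{\left(J \right)} = \frac{2}{3}$ ($g{\left(J \right)} = \frac{1}{3} \cdot 2 = \frac{2}{3}$)
$Q = \frac{3}{32}$ ($Q = \frac{1}{\frac{2}{3} + 10} = \frac{1}{\frac{32}{3}} = \frac{3}{32} \approx 0.09375$)
$Q \frac{- 4 \left(7 + z{\left(-2,5 \right)}\right) - 44}{125 - 34} = \frac{3 \frac{- 4 \left(7 - 1\right) - 44}{125 - 34}}{32} = \frac{3 \frac{- 4 \left(7 - 1\right) - 44}{91}}{32} = \frac{3 \left(\left(-4\right) 6 - 44\right) \frac{1}{91}}{32} = \frac{3 \left(-24 - 44\right) \frac{1}{91}}{32} = \frac{3 \left(\left(-68\right) \frac{1}{91}\right)}{32} = \frac{3}{32} \left(- \frac{68}{91}\right) = - \frac{51}{728}$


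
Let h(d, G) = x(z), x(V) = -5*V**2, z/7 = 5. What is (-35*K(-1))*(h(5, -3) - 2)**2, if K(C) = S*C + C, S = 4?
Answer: 6569522575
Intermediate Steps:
z = 35 (z = 7*5 = 35)
h(d, G) = -6125 (h(d, G) = -5*35**2 = -5*1225 = -6125)
K(C) = 5*C (K(C) = 4*C + C = 5*C)
(-35*K(-1))*(h(5, -3) - 2)**2 = (-175*(-1))*(-6125 - 2)**2 = -35*(-5)*(-6127)**2 = 175*37540129 = 6569522575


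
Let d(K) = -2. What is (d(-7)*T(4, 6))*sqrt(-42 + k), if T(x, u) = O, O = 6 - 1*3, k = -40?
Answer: -6*I*sqrt(82) ≈ -54.332*I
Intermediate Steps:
O = 3 (O = 6 - 3 = 3)
T(x, u) = 3
(d(-7)*T(4, 6))*sqrt(-42 + k) = (-2*3)*sqrt(-42 - 40) = -6*I*sqrt(82)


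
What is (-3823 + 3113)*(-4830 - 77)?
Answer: 3483970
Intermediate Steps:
(-3823 + 3113)*(-4830 - 77) = -710*(-4907) = 3483970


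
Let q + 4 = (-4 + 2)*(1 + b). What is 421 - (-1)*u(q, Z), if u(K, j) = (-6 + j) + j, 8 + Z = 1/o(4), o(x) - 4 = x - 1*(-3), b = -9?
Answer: 4391/11 ≈ 399.18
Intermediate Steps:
o(x) = 7 + x (o(x) = 4 + (x - 1*(-3)) = 4 + (x + 3) = 4 + (3 + x) = 7 + x)
Z = -87/11 (Z = -8 + 1/(7 + 4) = -8 + 1/11 = -87/11 ≈ -7.9091)
q = 12 (q = -4 + (-4 + 2)*(1 - 9) = -4 - 2*(-8) = -4 + 16 = 12)
u(K, j) = -6 + 2*j
421 - (-1)*u(q, Z) = 421 - (-1)*(-6 + 2*(-87/11)) = 421 - (-1)*(-6 - 174/11) = 421 - (-1)*(-240)/11 = 421 - 1*240/11 = 421 - 240/11 = 4391/11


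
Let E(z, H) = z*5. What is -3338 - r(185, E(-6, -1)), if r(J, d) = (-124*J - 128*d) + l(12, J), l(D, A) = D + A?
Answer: 15565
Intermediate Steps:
l(D, A) = A + D
E(z, H) = 5*z
r(J, d) = 12 - 128*d - 123*J (r(J, d) = (-124*J - 128*d) + (J + 12) = (-128*d - 124*J) + (12 + J) = 12 - 128*d - 123*J)
-3338 - r(185, E(-6, -1)) = -3338 - (12 - 640*(-6) - 123*185) = -3338 - (12 - 128*(-30) - 22755) = -3338 - (12 + 3840 - 22755) = -3338 - 1*(-18903) = -3338 + 18903 = 15565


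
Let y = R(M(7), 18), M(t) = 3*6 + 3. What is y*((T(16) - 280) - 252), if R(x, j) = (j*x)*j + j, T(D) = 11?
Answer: -3554262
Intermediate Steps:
M(t) = 21 (M(t) = 18 + 3 = 21)
R(x, j) = j + x*j**2 (R(x, j) = x*j**2 + j = j + x*j**2)
y = 6822 (y = 18*(1 + 18*21) = 18*(1 + 378) = 18*379 = 6822)
y*((T(16) - 280) - 252) = 6822*((11 - 280) - 252) = 6822*(-269 - 252) = 6822*(-521) = -3554262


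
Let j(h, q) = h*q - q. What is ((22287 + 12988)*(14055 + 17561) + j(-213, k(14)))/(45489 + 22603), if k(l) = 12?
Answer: 278812958/17023 ≈ 16379.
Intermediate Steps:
j(h, q) = -q + h*q
((22287 + 12988)*(14055 + 17561) + j(-213, k(14)))/(45489 + 22603) = ((22287 + 12988)*(14055 + 17561) + 12*(-1 - 213))/(45489 + 22603) = (35275*31616 + 12*(-214))/68092 = (1115254400 - 2568)*(1/68092) = 1115251832*(1/68092) = 278812958/17023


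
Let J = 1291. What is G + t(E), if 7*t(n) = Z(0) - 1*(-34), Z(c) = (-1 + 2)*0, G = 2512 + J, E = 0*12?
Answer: 26655/7 ≈ 3807.9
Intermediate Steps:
E = 0
G = 3803 (G = 2512 + 1291 = 3803)
Z(c) = 0 (Z(c) = 1*0 = 0)
t(n) = 34/7 (t(n) = (0 - 1*(-34))/7 = (0 + 34)/7 = (⅐)*34 = 34/7)
G + t(E) = 3803 + 34/7 = 26655/7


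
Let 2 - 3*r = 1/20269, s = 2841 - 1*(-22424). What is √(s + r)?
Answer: 4*√5838723833709/60807 ≈ 158.95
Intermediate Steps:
s = 25265 (s = 2841 + 22424 = 25265)
r = 40537/60807 (r = ⅔ - ⅓/20269 = ⅔ - ⅓*1/20269 = ⅔ - 1/60807 = 40537/60807 ≈ 0.66665)
√(s + r) = √(25265 + 40537/60807) = √(1536329392/60807) = 4*√5838723833709/60807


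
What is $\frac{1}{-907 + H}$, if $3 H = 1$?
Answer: $- \frac{3}{2720} \approx -0.0011029$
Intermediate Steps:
$H = \frac{1}{3}$ ($H = \frac{1}{3} \cdot 1 = \frac{1}{3} \approx 0.33333$)
$\frac{1}{-907 + H} = \frac{1}{-907 + \frac{1}{3}} = \frac{1}{- \frac{2720}{3}} = - \frac{3}{2720}$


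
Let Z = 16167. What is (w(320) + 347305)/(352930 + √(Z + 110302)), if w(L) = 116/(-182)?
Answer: 128209720830/130286330083 - 10534899*√2581/539757653201 ≈ 0.98307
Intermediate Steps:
w(L) = -58/91 (w(L) = 116*(-1/182) = -58/91)
(w(320) + 347305)/(352930 + √(Z + 110302)) = (-58/91 + 347305)/(352930 + √(16167 + 110302)) = 31604697/(91*(352930 + √126469)) = 31604697/(91*(352930 + 7*√2581))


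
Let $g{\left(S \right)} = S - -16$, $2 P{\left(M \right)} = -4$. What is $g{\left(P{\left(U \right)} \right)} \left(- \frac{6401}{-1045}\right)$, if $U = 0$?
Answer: $\frac{89614}{1045} \approx 85.755$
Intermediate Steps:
$P{\left(M \right)} = -2$ ($P{\left(M \right)} = \frac{1}{2} \left(-4\right) = -2$)
$g{\left(S \right)} = 16 + S$ ($g{\left(S \right)} = S + 16 = 16 + S$)
$g{\left(P{\left(U \right)} \right)} \left(- \frac{6401}{-1045}\right) = \left(16 - 2\right) \left(- \frac{6401}{-1045}\right) = 14 \left(\left(-6401\right) \left(- \frac{1}{1045}\right)\right) = 14 \cdot \frac{6401}{1045} = \frac{89614}{1045}$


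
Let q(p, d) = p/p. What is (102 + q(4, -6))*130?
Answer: 13390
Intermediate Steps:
q(p, d) = 1
(102 + q(4, -6))*130 = (102 + 1)*130 = 103*130 = 13390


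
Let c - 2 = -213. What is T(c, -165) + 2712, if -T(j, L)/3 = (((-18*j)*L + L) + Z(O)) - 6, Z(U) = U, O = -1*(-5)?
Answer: 1883220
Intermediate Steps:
c = -211 (c = 2 - 213 = -211)
O = 5
T(j, L) = 3 - 3*L + 54*L*j (T(j, L) = -3*((((-18*j)*L + L) + 5) - 6) = -3*(((-18*L*j + L) + 5) - 6) = -3*(((L - 18*L*j) + 5) - 6) = -3*((5 + L - 18*L*j) - 6) = -3*(-1 + L - 18*L*j) = 3 - 3*L + 54*L*j)
T(c, -165) + 2712 = (3 - 3*(-165) + 54*(-165)*(-211)) + 2712 = (3 + 495 + 1880010) + 2712 = 1880508 + 2712 = 1883220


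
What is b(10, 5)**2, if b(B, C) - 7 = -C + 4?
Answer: 36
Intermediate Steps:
b(B, C) = 11 - C (b(B, C) = 7 + (-C + 4) = 7 + (4 - C) = 11 - C)
b(10, 5)**2 = (11 - 1*5)**2 = (11 - 5)**2 = 6**2 = 36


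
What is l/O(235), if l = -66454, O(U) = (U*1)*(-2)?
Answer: 33227/235 ≈ 141.39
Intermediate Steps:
O(U) = -2*U (O(U) = U*(-2) = -2*U)
l/O(235) = -66454/((-2*235)) = -66454/(-470) = -66454*(-1/470) = 33227/235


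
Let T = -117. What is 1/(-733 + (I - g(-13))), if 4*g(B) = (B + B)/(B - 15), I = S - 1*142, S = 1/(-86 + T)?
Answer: -232/203055 ≈ -0.0011425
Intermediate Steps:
S = -1/203 (S = 1/(-86 - 117) = 1/(-203) = -1/203 ≈ -0.0049261)
I = -28827/203 (I = -1/203 - 1*142 = -1/203 - 142 = -28827/203 ≈ -142.00)
g(B) = B/(2*(-15 + B)) (g(B) = ((B + B)/(B - 15))/4 = ((2*B)/(-15 + B))/4 = (2*B/(-15 + B))/4 = B/(2*(-15 + B)))
1/(-733 + (I - g(-13))) = 1/(-733 + (-28827/203 - (-13)/(2*(-15 - 13)))) = 1/(-733 + (-28827/203 - (-13)/(2*(-28)))) = 1/(-733 + (-28827/203 - (-13)*(-1)/(2*28))) = 1/(-733 + (-28827/203 - 1*13/56)) = 1/(-733 + (-28827/203 - 13/56)) = 1/(-733 - 32999/232) = 1/(-203055/232) = -232/203055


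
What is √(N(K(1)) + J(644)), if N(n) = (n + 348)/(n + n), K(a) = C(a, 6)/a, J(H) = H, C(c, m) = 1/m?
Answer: √6754/2 ≈ 41.091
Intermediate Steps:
K(a) = 1/(6*a)
N(n) = (348 + n)/(2*n) (N(n) = (348 + n)/((2*n)) = (348 + n)*(1/(2*n)) = (348 + n)/(2*n))
√(N(K(1)) + J(644)) = √((348 + (⅙)/1)/(2*(((⅙)/1))) + 644) = √((348 + (⅙)*1)/(2*(((⅙)*1))) + 644) = √((348 + ⅙)/(2*(⅙)) + 644) = √((½)*6*(2089/6) + 644) = √(2089/2 + 644) = √(3377/2) = √6754/2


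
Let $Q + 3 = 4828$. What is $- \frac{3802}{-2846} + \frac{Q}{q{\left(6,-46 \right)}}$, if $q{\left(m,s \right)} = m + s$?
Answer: $- \frac{1357987}{11384} \approx -119.29$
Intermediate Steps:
$Q = 4825$ ($Q = -3 + 4828 = 4825$)
$- \frac{3802}{-2846} + \frac{Q}{q{\left(6,-46 \right)}} = - \frac{3802}{-2846} + \frac{4825}{6 - 46} = \left(-3802\right) \left(- \frac{1}{2846}\right) + \frac{4825}{-40} = \frac{1901}{1423} + 4825 \left(- \frac{1}{40}\right) = \frac{1901}{1423} - \frac{965}{8} = - \frac{1357987}{11384}$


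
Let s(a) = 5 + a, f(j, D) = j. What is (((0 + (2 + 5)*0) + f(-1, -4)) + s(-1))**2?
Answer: 9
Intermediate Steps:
(((0 + (2 + 5)*0) + f(-1, -4)) + s(-1))**2 = (((0 + (2 + 5)*0) - 1) + (5 - 1))**2 = (((0 + 7*0) - 1) + 4)**2 = (((0 + 0) - 1) + 4)**2 = ((0 - 1) + 4)**2 = (-1 + 4)**2 = 3**2 = 9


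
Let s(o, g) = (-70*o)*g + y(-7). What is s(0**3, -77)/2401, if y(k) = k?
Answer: -1/343 ≈ -0.0029155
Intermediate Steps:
s(o, g) = -7 - 70*g*o (s(o, g) = (-70*o)*g - 7 = -70*g*o - 7 = -7 - 70*g*o)
s(0**3, -77)/2401 = (-7 - 70*(-77)*0**3)/2401 = (-7 - 70*(-77)*0)*(1/2401) = (-7 + 0)*(1/2401) = -7*1/2401 = -1/343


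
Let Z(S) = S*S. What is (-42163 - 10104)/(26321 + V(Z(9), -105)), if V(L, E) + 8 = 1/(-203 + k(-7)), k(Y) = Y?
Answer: -10976070/5525729 ≈ -1.9864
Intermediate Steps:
Z(S) = S²
V(L, E) = -1681/210 (V(L, E) = -8 + 1/(-203 - 7) = -8 + 1/(-210) = -8 - 1/210 = -1681/210)
(-42163 - 10104)/(26321 + V(Z(9), -105)) = (-42163 - 10104)/(26321 - 1681/210) = -52267/5525729/210 = -52267*210/5525729 = -10976070/5525729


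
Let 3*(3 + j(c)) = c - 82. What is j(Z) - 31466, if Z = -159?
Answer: -94648/3 ≈ -31549.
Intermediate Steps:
j(c) = -91/3 + c/3 (j(c) = -3 + (c - 82)/3 = -3 + (-82 + c)/3 = -3 + (-82/3 + c/3) = -91/3 + c/3)
j(Z) - 31466 = (-91/3 + (1/3)*(-159)) - 31466 = (-91/3 - 53) - 31466 = -250/3 - 31466 = -94648/3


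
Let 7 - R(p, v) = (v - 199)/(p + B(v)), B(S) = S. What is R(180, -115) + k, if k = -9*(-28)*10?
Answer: 164569/65 ≈ 2531.8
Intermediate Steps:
k = 2520 (k = 252*10 = 2520)
R(p, v) = 7 - (-199 + v)/(p + v) (R(p, v) = 7 - (v - 199)/(p + v) = 7 - (-199 + v)/(p + v))
R(180, -115) + k = (199 + 6*(-115) + 7*180)/(180 - 115) + 2520 = (199 - 690 + 1260)/65 + 2520 = (1/65)*769 + 2520 = 769/65 + 2520 = 164569/65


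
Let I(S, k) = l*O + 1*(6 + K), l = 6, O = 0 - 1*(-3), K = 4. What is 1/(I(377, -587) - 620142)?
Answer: -1/620114 ≈ -1.6126e-6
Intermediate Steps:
O = 3 (O = 0 + 3 = 3)
I(S, k) = 28 (I(S, k) = 6*3 + 1*(6 + 4) = 18 + 1*10 = 18 + 10 = 28)
1/(I(377, -587) - 620142) = 1/(28 - 620142) = 1/(-620114) = -1/620114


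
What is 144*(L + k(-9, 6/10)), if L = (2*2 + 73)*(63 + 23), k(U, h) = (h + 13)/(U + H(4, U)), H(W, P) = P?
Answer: 4767296/5 ≈ 9.5346e+5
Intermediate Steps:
k(U, h) = (13 + h)/(2*U) (k(U, h) = (h + 13)/(U + U) = (13 + h)/((2*U)) = (13 + h)*(1/(2*U)) = (13 + h)/(2*U))
L = 6622 (L = (4 + 73)*86 = 77*86 = 6622)
144*(L + k(-9, 6/10)) = 144*(6622 + (1/2)*(13 + 6/10)/(-9)) = 144*(6622 + (1/2)*(-1/9)*(13 + 6*(1/10))) = 144*(6622 + (1/2)*(-1/9)*(13 + 3/5)) = 144*(6622 + (1/2)*(-1/9)*(68/5)) = 144*(6622 - 34/45) = 144*(297956/45) = 4767296/5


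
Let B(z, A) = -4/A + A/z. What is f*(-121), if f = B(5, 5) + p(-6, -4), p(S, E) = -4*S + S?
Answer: -11011/5 ≈ -2202.2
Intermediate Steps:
p(S, E) = -3*S
f = 91/5 (f = (-4/5 + 5/5) - 3*(-6) = (-4*⅕ + 5*(⅕)) + 18 = (-⅘ + 1) + 18 = ⅕ + 18 = 91/5 ≈ 18.200)
f*(-121) = (91/5)*(-121) = -11011/5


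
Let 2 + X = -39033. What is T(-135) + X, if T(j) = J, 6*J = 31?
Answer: -234179/6 ≈ -39030.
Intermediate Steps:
J = 31/6 (J = (⅙)*31 = 31/6 ≈ 5.1667)
T(j) = 31/6
X = -39035 (X = -2 - 39033 = -39035)
T(-135) + X = 31/6 - 39035 = -234179/6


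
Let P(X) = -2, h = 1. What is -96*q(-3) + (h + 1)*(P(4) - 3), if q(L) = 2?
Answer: -202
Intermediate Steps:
-96*q(-3) + (h + 1)*(P(4) - 3) = -96*2 + (1 + 1)*(-2 - 3) = -192 + 2*(-5) = -192 - 10 = -202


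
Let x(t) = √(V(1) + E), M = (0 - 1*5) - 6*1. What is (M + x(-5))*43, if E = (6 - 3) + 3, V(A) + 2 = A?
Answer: -473 + 43*√5 ≈ -376.85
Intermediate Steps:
V(A) = -2 + A
E = 6 (E = 3 + 3 = 6)
M = -11 (M = (0 - 5) - 6 = -5 - 6 = -11)
x(t) = √5 (x(t) = √((-2 + 1) + 6) = √(-1 + 6) = √5)
(M + x(-5))*43 = (-11 + √5)*43 = -473 + 43*√5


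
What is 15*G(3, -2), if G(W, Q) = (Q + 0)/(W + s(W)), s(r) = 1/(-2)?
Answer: -12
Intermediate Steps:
s(r) = -½
G(W, Q) = Q/(-½ + W) (G(W, Q) = (Q + 0)/(W - ½) = Q/(-½ + W))
15*G(3, -2) = 15*(2*(-2)/(-1 + 2*3)) = 15*(2*(-2)/(-1 + 6)) = 15*(2*(-2)/5) = 15*(2*(-2)*(⅕)) = 15*(-⅘) = -12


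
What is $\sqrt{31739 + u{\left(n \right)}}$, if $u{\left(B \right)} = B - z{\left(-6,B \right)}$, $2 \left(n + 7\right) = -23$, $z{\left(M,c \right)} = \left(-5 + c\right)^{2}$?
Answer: $\frac{\sqrt{124673}}{2} \approx 176.55$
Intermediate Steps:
$n = - \frac{37}{2}$ ($n = -7 + \frac{1}{2} \left(-23\right) = -7 - \frac{23}{2} = - \frac{37}{2} \approx -18.5$)
$u{\left(B \right)} = B - \left(-5 + B\right)^{2}$
$\sqrt{31739 + u{\left(n \right)}} = \sqrt{31739 - \left(\frac{37}{2} + \left(-5 - \frac{37}{2}\right)^{2}\right)} = \sqrt{31739 - \frac{2283}{4}} = \sqrt{\frac{124673}{4}} = \frac{\sqrt{124673}}{2}$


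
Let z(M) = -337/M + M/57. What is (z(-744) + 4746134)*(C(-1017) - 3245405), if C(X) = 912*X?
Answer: -279965355939232535/14136 ≈ -1.9805e+13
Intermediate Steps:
z(M) = -337/M + M/57 (z(M) = -337/M + M*(1/57) = -337/M + M/57)
(z(-744) + 4746134)*(C(-1017) - 3245405) = ((-337/(-744) + (1/57)*(-744)) + 4746134)*(912*(-1017) - 3245405) = ((-337*(-1/744) - 248/19) + 4746134)*(-927504 - 3245405) = ((337/744 - 248/19) + 4746134)*(-4172909) = (-178109/14136 + 4746134)*(-4172909) = (67091172115/14136)*(-4172909) = -279965355939232535/14136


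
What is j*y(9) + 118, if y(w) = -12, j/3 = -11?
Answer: 514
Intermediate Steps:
j = -33 (j = 3*(-11) = -33)
j*y(9) + 118 = -33*(-12) + 118 = 396 + 118 = 514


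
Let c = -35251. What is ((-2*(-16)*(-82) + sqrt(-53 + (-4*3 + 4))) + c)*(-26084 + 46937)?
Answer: -789807375 + 20853*I*sqrt(61) ≈ -7.8981e+8 + 1.6287e+5*I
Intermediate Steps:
((-2*(-16)*(-82) + sqrt(-53 + (-4*3 + 4))) + c)*(-26084 + 46937) = ((-2*(-16)*(-82) + sqrt(-53 + (-4*3 + 4))) - 35251)*(-26084 + 46937) = ((32*(-82) + sqrt(-53 + (-12 + 4))) - 35251)*20853 = ((-2624 + sqrt(-53 - 8)) - 35251)*20853 = ((-2624 + sqrt(-61)) - 35251)*20853 = ((-2624 + I*sqrt(61)) - 35251)*20853 = (-37875 + I*sqrt(61))*20853 = -789807375 + 20853*I*sqrt(61)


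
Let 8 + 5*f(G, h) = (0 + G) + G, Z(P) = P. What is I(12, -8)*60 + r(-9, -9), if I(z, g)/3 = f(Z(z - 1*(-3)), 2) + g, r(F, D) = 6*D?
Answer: -702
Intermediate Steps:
f(G, h) = -8/5 + 2*G/5 (f(G, h) = -8/5 + ((0 + G) + G)/5 = -8/5 + (G + G)/5 = -8/5 + (2*G)/5 = -8/5 + 2*G/5)
I(z, g) = -6/5 + 3*g + 6*z/5 (I(z, g) = 3*((-8/5 + 2*(z - 1*(-3))/5) + g) = 3*((-8/5 + 2*(z + 3)/5) + g) = 3*((-8/5 + 2*(3 + z)/5) + g) = 3*((-8/5 + (6/5 + 2*z/5)) + g) = 3*((-⅖ + 2*z/5) + g) = 3*(-⅖ + g + 2*z/5) = -6/5 + 3*g + 6*z/5)
I(12, -8)*60 + r(-9, -9) = (-6/5 + 3*(-8) + (6/5)*12)*60 + 6*(-9) = (-6/5 - 24 + 72/5)*60 - 54 = -54/5*60 - 54 = -648 - 54 = -702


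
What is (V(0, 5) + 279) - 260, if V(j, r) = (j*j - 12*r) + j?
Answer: -41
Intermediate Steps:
V(j, r) = j + j² - 12*r (V(j, r) = (j² - 12*r) + j = j + j² - 12*r)
(V(0, 5) + 279) - 260 = ((0 + 0² - 12*5) + 279) - 260 = ((0 + 0 - 60) + 279) - 260 = (-60 + 279) - 260 = 219 - 260 = -41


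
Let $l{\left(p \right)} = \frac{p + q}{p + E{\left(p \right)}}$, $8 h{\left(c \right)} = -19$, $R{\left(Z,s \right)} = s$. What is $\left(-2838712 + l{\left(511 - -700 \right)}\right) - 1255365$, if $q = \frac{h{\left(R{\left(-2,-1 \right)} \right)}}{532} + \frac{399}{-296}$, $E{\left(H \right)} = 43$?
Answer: $- \frac{746497447985}{182336} \approx -4.0941 \cdot 10^{6}$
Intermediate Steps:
$h{\left(c \right)} = - \frac{19}{8}$ ($h{\left(c \right)} = \frac{1}{8} \left(-19\right) = - \frac{19}{8}$)
$q = - \frac{11209}{8288}$ ($q = - \frac{19}{8 \cdot 532} + \frac{399}{-296} = \left(- \frac{19}{8}\right) \frac{1}{532} + 399 \left(- \frac{1}{296}\right) = - \frac{1}{224} - \frac{399}{296} = - \frac{11209}{8288} \approx -1.3524$)
$l{\left(p \right)} = \frac{- \frac{11209}{8288} + p}{43 + p}$ ($l{\left(p \right)} = \frac{p - \frac{11209}{8288}}{p + 43} = \frac{- \frac{11209}{8288} + p}{43 + p}$)
$\left(-2838712 + l{\left(511 - -700 \right)}\right) - 1255365 = \left(-2838712 + \frac{- \frac{11209}{8288} + \left(511 - -700\right)}{43 + \left(511 - -700\right)}\right) - 1255365 = \left(-2838712 + \frac{- \frac{11209}{8288} + \left(511 + 700\right)}{43 + \left(511 + 700\right)}\right) - 1255365 = \left(-2838712 + \frac{- \frac{11209}{8288} + 1211}{43 + 1211}\right) - 1255365 = \left(-2838712 + \frac{1}{1254} \cdot \frac{10025559}{8288}\right) - 1255365 = \left(-2838712 + \frac{175887}{182336}\right) - 1255365 = - \frac{517599215345}{182336} - 1255365 = - \frac{746497447985}{182336}$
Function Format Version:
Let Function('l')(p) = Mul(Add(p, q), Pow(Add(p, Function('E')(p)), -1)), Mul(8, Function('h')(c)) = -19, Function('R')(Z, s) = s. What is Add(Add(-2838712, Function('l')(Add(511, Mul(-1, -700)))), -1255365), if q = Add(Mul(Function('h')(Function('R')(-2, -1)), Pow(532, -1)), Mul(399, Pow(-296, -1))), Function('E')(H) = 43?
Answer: Rational(-746497447985, 182336) ≈ -4.0941e+6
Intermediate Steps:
Function('h')(c) = Rational(-19, 8) (Function('h')(c) = Mul(Rational(1, 8), -19) = Rational(-19, 8))
q = Rational(-11209, 8288) (q = Add(Mul(Rational(-19, 8), Pow(532, -1)), Mul(399, Pow(-296, -1))) = Add(Mul(Rational(-19, 8), Rational(1, 532)), Mul(399, Rational(-1, 296))) = Add(Rational(-1, 224), Rational(-399, 296)) = Rational(-11209, 8288) ≈ -1.3524)
Function('l')(p) = Mul(Pow(Add(43, p), -1), Add(Rational(-11209, 8288), p)) (Function('l')(p) = Mul(Add(p, Rational(-11209, 8288)), Pow(Add(p, 43), -1)) = Mul(Add(Rational(-11209, 8288), p), Pow(Add(43, p), -1)) = Mul(Pow(Add(43, p), -1), Add(Rational(-11209, 8288), p)))
Add(Add(-2838712, Function('l')(Add(511, Mul(-1, -700)))), -1255365) = Add(Add(-2838712, Mul(Pow(Add(43, Add(511, Mul(-1, -700))), -1), Add(Rational(-11209, 8288), Add(511, Mul(-1, -700))))), -1255365) = Add(Add(-2838712, Mul(Pow(Add(43, Add(511, 700)), -1), Add(Rational(-11209, 8288), Add(511, 700)))), -1255365) = Add(Add(-2838712, Mul(Pow(Add(43, 1211), -1), Add(Rational(-11209, 8288), 1211))), -1255365) = Add(Add(-2838712, Mul(Pow(1254, -1), Rational(10025559, 8288))), -1255365) = Add(Add(-2838712, Mul(Rational(1, 1254), Rational(10025559, 8288))), -1255365) = Add(Add(-2838712, Rational(175887, 182336)), -1255365) = Add(Rational(-517599215345, 182336), -1255365) = Rational(-746497447985, 182336)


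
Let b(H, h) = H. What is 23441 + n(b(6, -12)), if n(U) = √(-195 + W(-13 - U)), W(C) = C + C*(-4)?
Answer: 23441 + I*√138 ≈ 23441.0 + 11.747*I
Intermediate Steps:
W(C) = -3*C (W(C) = C - 4*C = -3*C)
n(U) = √(-156 + 3*U) (n(U) = √(-195 - 3*(-13 - U)) = √(-195 + (39 + 3*U)) = √(-156 + 3*U))
23441 + n(b(6, -12)) = 23441 + √(-156 + 3*6) = 23441 + √(-156 + 18) = 23441 + √(-138) = 23441 + I*√138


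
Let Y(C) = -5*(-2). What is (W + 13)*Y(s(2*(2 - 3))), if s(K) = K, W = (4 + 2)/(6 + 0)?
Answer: 140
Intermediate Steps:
W = 1 (W = 6/6 = 6*(⅙) = 1)
Y(C) = 10
(W + 13)*Y(s(2*(2 - 3))) = (1 + 13)*10 = 14*10 = 140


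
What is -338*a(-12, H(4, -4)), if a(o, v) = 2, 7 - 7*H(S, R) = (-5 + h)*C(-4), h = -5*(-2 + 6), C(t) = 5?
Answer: -676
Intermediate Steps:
h = -20 (h = -5*4 = -20)
H(S, R) = 132/7 (H(S, R) = 1 - (-5 - 20)*5/7 = 1 - (-25)*5/7 = 1 - ⅐*(-125) = 1 + 125/7 = 132/7)
-338*a(-12, H(4, -4)) = -338*2 = -676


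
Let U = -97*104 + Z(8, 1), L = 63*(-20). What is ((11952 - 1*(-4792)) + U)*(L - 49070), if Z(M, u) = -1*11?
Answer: -334442850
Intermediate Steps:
Z(M, u) = -11
L = -1260
U = -10099 (U = -97*104 - 11 = -10088 - 11 = -10099)
((11952 - 1*(-4792)) + U)*(L - 49070) = ((11952 - 1*(-4792)) - 10099)*(-1260 - 49070) = ((11952 + 4792) - 10099)*(-50330) = (16744 - 10099)*(-50330) = 6645*(-50330) = -334442850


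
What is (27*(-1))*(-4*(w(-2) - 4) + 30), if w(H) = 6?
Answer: -594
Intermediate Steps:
(27*(-1))*(-4*(w(-2) - 4) + 30) = (27*(-1))*(-4*(6 - 4) + 30) = -27*(-4*2 + 30) = -27*(-8 + 30) = -27*22 = -594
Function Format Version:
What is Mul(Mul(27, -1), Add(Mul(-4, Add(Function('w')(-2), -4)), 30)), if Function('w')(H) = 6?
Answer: -594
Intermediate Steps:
Mul(Mul(27, -1), Add(Mul(-4, Add(Function('w')(-2), -4)), 30)) = Mul(Mul(27, -1), Add(Mul(-4, Add(6, -4)), 30)) = Mul(-27, Add(Mul(-4, 2), 30)) = Mul(-27, Add(-8, 30)) = Mul(-27, 22) = -594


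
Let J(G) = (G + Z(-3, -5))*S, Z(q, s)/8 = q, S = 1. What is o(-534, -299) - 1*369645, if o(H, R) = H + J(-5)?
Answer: -370208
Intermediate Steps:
Z(q, s) = 8*q
J(G) = -24 + G (J(G) = (G + 8*(-3))*1 = (G - 24)*1 = (-24 + G)*1 = -24 + G)
o(H, R) = -29 + H (o(H, R) = H + (-24 - 5) = H - 29 = -29 + H)
o(-534, -299) - 1*369645 = (-29 - 534) - 1*369645 = -563 - 369645 = -370208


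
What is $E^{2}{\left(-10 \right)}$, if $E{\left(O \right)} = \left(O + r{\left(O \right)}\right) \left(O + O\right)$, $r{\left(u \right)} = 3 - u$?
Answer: $3600$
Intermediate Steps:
$E{\left(O \right)} = 6 O$ ($E{\left(O \right)} = \left(O - \left(-3 + O\right)\right) \left(O + O\right) = 3 \cdot 2 O = 6 O$)
$E^{2}{\left(-10 \right)} = \left(6 \left(-10\right)\right)^{2} = \left(-60\right)^{2} = 3600$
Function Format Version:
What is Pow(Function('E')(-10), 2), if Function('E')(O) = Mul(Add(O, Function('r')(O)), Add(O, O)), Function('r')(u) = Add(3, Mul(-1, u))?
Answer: 3600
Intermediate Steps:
Function('E')(O) = Mul(6, O) (Function('E')(O) = Mul(Add(O, Add(3, Mul(-1, O))), Add(O, O)) = Mul(3, Mul(2, O)) = Mul(6, O))
Pow(Function('E')(-10), 2) = Pow(Mul(6, -10), 2) = Pow(-60, 2) = 3600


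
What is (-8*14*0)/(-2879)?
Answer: 0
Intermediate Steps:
(-8*14*0)/(-2879) = -112*0*(-1/2879) = 0*(-1/2879) = 0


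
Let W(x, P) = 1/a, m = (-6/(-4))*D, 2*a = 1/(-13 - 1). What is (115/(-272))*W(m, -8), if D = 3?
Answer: 805/68 ≈ 11.838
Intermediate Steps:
a = -1/28 (a = 1/(2*(-13 - 1)) = (½)/(-14) = (½)*(-1/14) = -1/28 ≈ -0.035714)
m = 9/2 (m = -6/(-4)*3 = -6*(-¼)*3 = (3/2)*3 = 9/2 ≈ 4.5000)
W(x, P) = -28 (W(x, P) = 1/(-1/28) = -28)
(115/(-272))*W(m, -8) = (115/(-272))*(-28) = (115*(-1/272))*(-28) = -115/272*(-28) = 805/68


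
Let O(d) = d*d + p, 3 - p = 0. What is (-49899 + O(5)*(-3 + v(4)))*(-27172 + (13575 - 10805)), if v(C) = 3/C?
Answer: 1219172724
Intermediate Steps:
p = 3 (p = 3 - 1*0 = 3 + 0 = 3)
O(d) = 3 + d**2 (O(d) = d*d + 3 = d**2 + 3 = 3 + d**2)
(-49899 + O(5)*(-3 + v(4)))*(-27172 + (13575 - 10805)) = (-49899 + (3 + 5**2)*(-3 + 3/4))*(-27172 + (13575 - 10805)) = (-49899 + (3 + 25)*(-3 + 3*(1/4)))*(-27172 + 2770) = (-49899 + 28*(-3 + 3/4))*(-24402) = (-49899 + 28*(-9/4))*(-24402) = (-49899 - 63)*(-24402) = -49962*(-24402) = 1219172724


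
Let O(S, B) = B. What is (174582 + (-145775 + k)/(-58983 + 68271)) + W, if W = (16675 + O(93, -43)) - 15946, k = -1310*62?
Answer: 542554063/3096 ≈ 1.7524e+5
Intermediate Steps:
k = -81220
W = 686 (W = (16675 - 43) - 15946 = 16632 - 15946 = 686)
(174582 + (-145775 + k)/(-58983 + 68271)) + W = (174582 + (-145775 - 81220)/(-58983 + 68271)) + 686 = (174582 - 226995/9288) + 686 = (174582 - 226995*1/9288) + 686 = (174582 - 75665/3096) + 686 = 540430207/3096 + 686 = 542554063/3096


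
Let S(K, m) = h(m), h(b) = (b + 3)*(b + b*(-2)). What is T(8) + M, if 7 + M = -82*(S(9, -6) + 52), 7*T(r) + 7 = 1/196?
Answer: -3836111/1372 ≈ -2796.0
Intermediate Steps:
h(b) = -b*(3 + b) (h(b) = (3 + b)*(b - 2*b) = (3 + b)*(-b) = -b*(3 + b))
S(K, m) = -m*(3 + m)
T(r) = -1371/1372 (T(r) = -1 + (⅐)/196 = -1 + (⅐)*(1/196) = -1 + 1/1372 = -1371/1372)
M = -2795 (M = -7 - 82*(-1*(-6)*(3 - 6) + 52) = -7 - 82*(-1*(-6)*(-3) + 52) = -7 - 82*(-18 + 52) = -7 - 82*34 = -7 - 2788 = -2795)
T(8) + M = -1371/1372 - 2795 = -3836111/1372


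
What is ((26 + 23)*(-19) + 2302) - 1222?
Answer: 149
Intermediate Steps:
((26 + 23)*(-19) + 2302) - 1222 = (49*(-19) + 2302) - 1222 = (-931 + 2302) - 1222 = 1371 - 1222 = 149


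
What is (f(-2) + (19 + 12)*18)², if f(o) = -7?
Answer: 303601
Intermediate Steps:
(f(-2) + (19 + 12)*18)² = (-7 + (19 + 12)*18)² = (-7 + 31*18)² = (-7 + 558)² = 551² = 303601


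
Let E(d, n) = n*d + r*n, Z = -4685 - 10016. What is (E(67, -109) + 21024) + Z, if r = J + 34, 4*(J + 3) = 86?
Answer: -13405/2 ≈ -6702.5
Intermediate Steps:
J = 37/2 (J = -3 + (¼)*86 = -3 + 43/2 = 37/2 ≈ 18.500)
r = 105/2 (r = 37/2 + 34 = 105/2 ≈ 52.500)
Z = -14701
E(d, n) = 105*n/2 + d*n (E(d, n) = n*d + 105*n/2 = d*n + 105*n/2 = 105*n/2 + d*n)
(E(67, -109) + 21024) + Z = ((½)*(-109)*(105 + 2*67) + 21024) - 14701 = ((½)*(-109)*(105 + 134) + 21024) - 14701 = ((½)*(-109)*239 + 21024) - 14701 = (-26051/2 + 21024) - 14701 = 15997/2 - 14701 = -13405/2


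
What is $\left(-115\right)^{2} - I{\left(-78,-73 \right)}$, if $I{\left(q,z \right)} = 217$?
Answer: $13008$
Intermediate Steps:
$\left(-115\right)^{2} - I{\left(-78,-73 \right)} = \left(-115\right)^{2} - 217 = 13225 - 217 = 13008$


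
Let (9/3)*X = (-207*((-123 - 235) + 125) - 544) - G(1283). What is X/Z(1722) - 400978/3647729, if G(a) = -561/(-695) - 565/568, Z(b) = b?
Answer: 551632118259721/60479055001680 ≈ 9.1210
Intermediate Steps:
G(a) = -74027/394760 (G(a) = -561*(-1/695) - 565*1/568 = 561/695 - 565/568 = -74027/394760)
X = 6274998049/394760 (X = ((-207*((-123 - 235) + 125) - 544) - 1*(-74027/394760))/3 = ((-207*(-358 + 125) - 544) + 74027/394760)/3 = ((-207*(-233) - 544) + 74027/394760)/3 = ((48231 - 544) + 74027/394760)/3 = (47687 + 74027/394760)/3 = (⅓)*(18824994147/394760) = 6274998049/394760 ≈ 15896.)
X/Z(1722) - 400978/3647729 = (6274998049/394760)/1722 - 400978/3647729 = (6274998049/394760)*(1/1722) - 400978*1/3647729 = 6274998049/679776720 - 400978/3647729 = 551632118259721/60479055001680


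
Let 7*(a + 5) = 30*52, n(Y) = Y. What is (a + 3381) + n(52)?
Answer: 25556/7 ≈ 3650.9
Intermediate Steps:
a = 1525/7 (a = -5 + (30*52)/7 = -5 + (⅐)*1560 = -5 + 1560/7 = 1525/7 ≈ 217.86)
(a + 3381) + n(52) = (1525/7 + 3381) + 52 = 25192/7 + 52 = 25556/7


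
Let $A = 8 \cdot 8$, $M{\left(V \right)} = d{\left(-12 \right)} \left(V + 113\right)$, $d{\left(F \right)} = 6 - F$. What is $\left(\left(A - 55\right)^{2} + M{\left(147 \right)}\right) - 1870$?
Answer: $2891$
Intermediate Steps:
$M{\left(V \right)} = 2034 + 18 V$ ($M{\left(V \right)} = \left(6 - -12\right) \left(V + 113\right) = \left(6 + 12\right) \left(113 + V\right) = 18 \left(113 + V\right) = 2034 + 18 V$)
$A = 64$
$\left(\left(A - 55\right)^{2} + M{\left(147 \right)}\right) - 1870 = \left(\left(64 - 55\right)^{2} + \left(2034 + 18 \cdot 147\right)\right) - 1870 = \left(9^{2} + \left(2034 + 2646\right)\right) - 1870 = \left(81 + 4680\right) - 1870 = 4761 - 1870 = 2891$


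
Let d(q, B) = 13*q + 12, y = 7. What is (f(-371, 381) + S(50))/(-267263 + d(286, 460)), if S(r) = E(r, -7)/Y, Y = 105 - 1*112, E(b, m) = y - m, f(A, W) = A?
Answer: 373/263533 ≈ 0.0014154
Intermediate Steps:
d(q, B) = 12 + 13*q
E(b, m) = 7 - m
Y = -7 (Y = 105 - 112 = -7)
S(r) = -2 (S(r) = (7 - 1*(-7))/(-7) = (7 + 7)*(-⅐) = 14*(-⅐) = -2)
(f(-371, 381) + S(50))/(-267263 + d(286, 460)) = (-371 - 2)/(-267263 + (12 + 13*286)) = -373/(-267263 + (12 + 3718)) = -373/(-267263 + 3730) = -373/(-263533) = -373*(-1/263533) = 373/263533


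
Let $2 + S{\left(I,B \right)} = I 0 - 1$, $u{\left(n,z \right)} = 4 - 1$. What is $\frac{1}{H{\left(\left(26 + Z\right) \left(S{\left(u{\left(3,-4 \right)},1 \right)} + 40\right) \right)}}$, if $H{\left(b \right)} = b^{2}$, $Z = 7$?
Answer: $\frac{1}{1490841} \approx 6.7076 \cdot 10^{-7}$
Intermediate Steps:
$u{\left(n,z \right)} = 3$
$S{\left(I,B \right)} = -3$ ($S{\left(I,B \right)} = -2 + \left(I 0 - 1\right) = -2 + \left(0 - 1\right) = -2 - 1 = -3$)
$\frac{1}{H{\left(\left(26 + Z\right) \left(S{\left(u{\left(3,-4 \right)},1 \right)} + 40\right) \right)}} = \frac{1}{\left(\left(26 + 7\right) \left(-3 + 40\right)\right)^{2}} = \frac{1}{\left(33 \cdot 37\right)^{2}} = \frac{1}{1221^{2}} = \frac{1}{1490841}$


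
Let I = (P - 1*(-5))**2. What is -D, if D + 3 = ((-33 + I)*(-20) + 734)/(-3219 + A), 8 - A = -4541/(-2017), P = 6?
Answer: 152403/56852 ≈ 2.6807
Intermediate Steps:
A = 11595/2017 (A = 8 - (-4541)/(-2017) = 8 - (-4541)*(-1)/2017 = 8 - 1*4541/2017 = 8 - 4541/2017 = 11595/2017 ≈ 5.7486)
I = 121 (I = (6 - 1*(-5))**2 = (6 + 5)**2 = 11**2 = 121)
D = -152403/56852 (D = -3 + ((-33 + 121)*(-20) + 734)/(-3219 + 11595/2017) = -3 + (88*(-20) + 734)/(-6481128/2017) = -3 + (-1760 + 734)*(-2017/6481128) = -3 - 1026*(-2017/6481128) = -3 + 18153/56852 = -152403/56852 ≈ -2.6807)
-D = -1*(-152403/56852) = 152403/56852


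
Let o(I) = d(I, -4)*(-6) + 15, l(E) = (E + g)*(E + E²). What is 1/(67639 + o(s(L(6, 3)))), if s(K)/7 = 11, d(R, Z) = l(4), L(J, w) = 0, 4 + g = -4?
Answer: 1/68134 ≈ 1.4677e-5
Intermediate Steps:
g = -8 (g = -4 - 4 = -8)
l(E) = (-8 + E)*(E + E²) (l(E) = (E - 8)*(E + E²) = (-8 + E)*(E + E²))
d(R, Z) = -80 (d(R, Z) = 4*(-8 + 4² - 7*4) = 4*(-8 + 16 - 28) = 4*(-20) = -80)
s(K) = 77 (s(K) = 7*11 = 77)
o(I) = 495 (o(I) = -80*(-6) + 15 = 480 + 15 = 495)
1/(67639 + o(s(L(6, 3)))) = 1/(67639 + 495) = 1/68134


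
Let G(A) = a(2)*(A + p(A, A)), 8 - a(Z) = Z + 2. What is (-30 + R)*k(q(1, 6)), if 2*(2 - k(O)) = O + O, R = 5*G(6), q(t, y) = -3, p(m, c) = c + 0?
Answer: 1050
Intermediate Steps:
p(m, c) = c
a(Z) = 6 - Z (a(Z) = 8 - (Z + 2) = 8 - (2 + Z) = 8 + (-2 - Z) = 6 - Z)
G(A) = 8*A (G(A) = (6 - 1*2)*(A + A) = (6 - 2)*(2*A) = 4*(2*A) = 8*A)
R = 240 (R = 5*(8*6) = 5*48 = 240)
k(O) = 2 - O (k(O) = 2 - (O + O)/2 = 2 - O)
(-30 + R)*k(q(1, 6)) = (-30 + 240)*(2 - 1*(-3)) = 210*(2 + 3) = 210*5 = 1050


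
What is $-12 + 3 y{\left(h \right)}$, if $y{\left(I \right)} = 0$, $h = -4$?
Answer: $-12$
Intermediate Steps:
$-12 + 3 y{\left(h \right)} = -12 + 3 \cdot 0 = -12 + 0 = -12$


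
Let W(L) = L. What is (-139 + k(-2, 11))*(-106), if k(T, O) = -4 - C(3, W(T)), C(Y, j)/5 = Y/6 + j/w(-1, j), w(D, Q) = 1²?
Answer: 14363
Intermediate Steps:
w(D, Q) = 1
C(Y, j) = 5*j + 5*Y/6 (C(Y, j) = 5*(Y/6 + j/1) = 5*(Y*(⅙) + j*1) = 5*(Y/6 + j) = 5*(j + Y/6) = 5*j + 5*Y/6)
k(T, O) = -13/2 - 5*T (k(T, O) = -4 - (5*T + (⅚)*3) = -4 - (5*T + 5/2) = -4 - (5/2 + 5*T) = -4 + (-5/2 - 5*T) = -13/2 - 5*T)
(-139 + k(-2, 11))*(-106) = (-139 + (-13/2 - 5*(-2)))*(-106) = (-139 + (-13/2 + 10))*(-106) = (-139 + 7/2)*(-106) = -271/2*(-106) = 14363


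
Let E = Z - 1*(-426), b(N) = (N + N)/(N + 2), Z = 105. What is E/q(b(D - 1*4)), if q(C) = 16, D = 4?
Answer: 531/16 ≈ 33.188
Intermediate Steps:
b(N) = 2*N/(2 + N) (b(N) = (2*N)/(2 + N) = 2*N/(2 + N))
E = 531 (E = 105 - 1*(-426) = 105 + 426 = 531)
E/q(b(D - 1*4)) = 531/16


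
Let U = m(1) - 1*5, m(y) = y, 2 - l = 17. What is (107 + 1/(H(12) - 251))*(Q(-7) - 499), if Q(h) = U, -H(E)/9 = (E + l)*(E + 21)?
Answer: -34445943/640 ≈ -53822.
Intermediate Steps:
l = -15 (l = 2 - 1*17 = 2 - 17 = -15)
H(E) = -9*(-15 + E)*(21 + E) (H(E) = -9*(E - 15)*(E + 21) = -9*(-15 + E)*(21 + E))
U = -4 (U = 1 - 1*5 = 1 - 5 = -4)
Q(h) = -4
(107 + 1/(H(12) - 251))*(Q(-7) - 499) = (107 + 1/((2835 - 54*12 - 9*12²) - 251))*(-4 - 499) = (107 + 1/((2835 - 648 - 9*144) - 251))*(-503) = (107 + 1/((2835 - 648 - 1296) - 251))*(-503) = (107 + 1/(891 - 251))*(-503) = (107 + 1/640)*(-503) = (68481/640)*(-503) = -34445943/640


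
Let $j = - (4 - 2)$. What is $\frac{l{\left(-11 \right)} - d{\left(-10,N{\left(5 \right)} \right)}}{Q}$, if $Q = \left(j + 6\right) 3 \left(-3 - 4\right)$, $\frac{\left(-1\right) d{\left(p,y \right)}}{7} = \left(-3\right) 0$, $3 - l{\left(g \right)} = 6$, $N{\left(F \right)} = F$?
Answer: $\frac{1}{28} \approx 0.035714$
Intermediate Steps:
$j = -2$ ($j = \left(-1\right) 2 = -2$)
$l{\left(g \right)} = -3$ ($l{\left(g \right)} = 3 - 6 = -3$)
$d{\left(p,y \right)} = 0$ ($d{\left(p,y \right)} = - 7 \left(\left(-3\right) 0\right) = \left(-7\right) 0 = 0$)
$Q = -84$ ($Q = \left(-2 + 6\right) 3 \left(-3 - 4\right) = 4 \cdot 3 \left(-7\right) = 12 \left(-7\right) = -84$)
$\frac{l{\left(-11 \right)} - d{\left(-10,N{\left(5 \right)} \right)}}{Q} = \frac{-3 - 0}{-84} = \left(-3 + 0\right) \left(- \frac{1}{84}\right) = \left(-3\right) \left(- \frac{1}{84}\right) = \frac{1}{28}$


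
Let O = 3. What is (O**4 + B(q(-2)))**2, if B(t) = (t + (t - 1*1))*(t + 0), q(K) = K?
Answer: 8281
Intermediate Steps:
B(t) = t*(-1 + 2*t) (B(t) = (t + (t - 1))*t = (t + (-1 + t))*t = (-1 + 2*t)*t = t*(-1 + 2*t))
(O**4 + B(q(-2)))**2 = (3**4 - 2*(-1 + 2*(-2)))**2 = (81 - 2*(-1 - 4))**2 = (81 - 2*(-5))**2 = (81 + 10)**2 = 91**2 = 8281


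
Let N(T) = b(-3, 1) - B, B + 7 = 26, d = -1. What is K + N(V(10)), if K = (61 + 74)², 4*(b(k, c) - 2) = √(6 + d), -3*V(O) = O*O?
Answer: 18208 + √5/4 ≈ 18209.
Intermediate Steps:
V(O) = -O²/3 (V(O) = -O*O/3 = -O²/3)
b(k, c) = 2 + √5/4 (b(k, c) = 2 + √(6 - 1)/4 = 2 + √5/4)
B = 19 (B = -7 + 26 = 19)
K = 18225 (K = 135² = 18225)
N(T) = -17 + √5/4 (N(T) = (2 + √5/4) - 1*19 = (2 + √5/4) - 19 = -17 + √5/4)
K + N(V(10)) = 18225 + (-17 + √5/4) = 18208 + √5/4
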